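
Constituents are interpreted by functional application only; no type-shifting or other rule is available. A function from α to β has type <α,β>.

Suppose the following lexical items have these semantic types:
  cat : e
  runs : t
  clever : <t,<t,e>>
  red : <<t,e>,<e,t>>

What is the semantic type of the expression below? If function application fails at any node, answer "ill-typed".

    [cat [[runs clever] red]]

t

[runs clever] — clever of type <t,<t,e>> combines with runs of type t: type <t,e>.
[[runs clever] red] — red of type <<t,e>,<e,t>> combines with [runs clever] of type <t,e>: type <e,t>.
[cat [[runs clever] red]] — [[runs clever] red] of type <e,t> combines with cat of type e: type t.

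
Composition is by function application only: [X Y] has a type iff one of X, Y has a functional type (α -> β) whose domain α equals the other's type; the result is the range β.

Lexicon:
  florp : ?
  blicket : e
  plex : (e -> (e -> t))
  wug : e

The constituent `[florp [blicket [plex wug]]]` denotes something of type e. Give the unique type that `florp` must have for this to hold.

(t -> e)

For [florp [blicket [plex wug]]] to have type e with [blicket [plex wug]] of type t, florp must be the function: florp : (t -> e).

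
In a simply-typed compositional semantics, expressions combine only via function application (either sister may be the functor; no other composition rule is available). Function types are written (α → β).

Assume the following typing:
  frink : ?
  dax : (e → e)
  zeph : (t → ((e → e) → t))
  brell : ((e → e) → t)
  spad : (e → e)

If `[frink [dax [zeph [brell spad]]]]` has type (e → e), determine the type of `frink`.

(t → (e → e))

At [frink [dax [zeph [brell spad]]]] (required: (e → e)): [dax [zeph [brell spad]]] is t, which is not a function with range (e → e); hence frink is the functor — type (t → (e → e)).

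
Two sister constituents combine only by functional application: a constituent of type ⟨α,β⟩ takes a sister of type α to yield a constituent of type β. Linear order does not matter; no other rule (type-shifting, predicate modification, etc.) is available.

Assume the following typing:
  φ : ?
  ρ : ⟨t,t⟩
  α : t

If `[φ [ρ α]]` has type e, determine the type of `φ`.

At [φ [ρ α]] (required: e): [ρ α] is t, which is not a function with range e; hence φ is the functor — type ⟨t,e⟩.

⟨t,e⟩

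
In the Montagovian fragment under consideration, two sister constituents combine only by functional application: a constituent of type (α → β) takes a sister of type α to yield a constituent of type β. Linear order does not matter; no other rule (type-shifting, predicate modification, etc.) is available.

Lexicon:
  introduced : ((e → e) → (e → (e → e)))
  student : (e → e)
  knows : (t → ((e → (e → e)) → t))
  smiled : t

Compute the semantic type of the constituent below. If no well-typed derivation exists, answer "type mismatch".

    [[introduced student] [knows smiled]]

[introduced student]: ((e → e) → (e → (e → e))) applied to (e → e) yields (e → (e → e)).
[knows smiled]: (t → ((e → (e → e)) → t)) applied to t yields ((e → (e → e)) → t).
[[introduced student] [knows smiled]]: ((e → (e → e)) → t) applied to (e → (e → e)) yields t.

t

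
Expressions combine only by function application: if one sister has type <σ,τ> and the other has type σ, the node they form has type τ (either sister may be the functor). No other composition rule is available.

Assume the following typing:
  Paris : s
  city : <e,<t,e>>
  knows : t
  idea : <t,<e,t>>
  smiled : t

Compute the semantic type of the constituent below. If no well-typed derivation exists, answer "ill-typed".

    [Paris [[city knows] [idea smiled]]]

At [city knows]: neither <e,<t,e>> nor t can take the other as argument; the node is ill-typed.

ill-typed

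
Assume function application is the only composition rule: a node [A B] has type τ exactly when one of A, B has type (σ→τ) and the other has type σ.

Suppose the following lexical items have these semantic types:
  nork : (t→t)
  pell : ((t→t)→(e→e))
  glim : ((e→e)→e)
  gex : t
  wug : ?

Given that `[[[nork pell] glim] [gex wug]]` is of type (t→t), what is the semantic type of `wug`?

(t→(e→(t→t)))

At [[[nork pell] glim] [gex wug]] (required: (t→t)): [[nork pell] glim] is e, which is not a function with range (t→t); hence [gex wug] is the functor — type (e→(t→t)).
At [gex wug] (required: (e→(t→t))): gex is t, which is not a function with range (e→(t→t)); hence wug is the functor — type (t→(e→(t→t))).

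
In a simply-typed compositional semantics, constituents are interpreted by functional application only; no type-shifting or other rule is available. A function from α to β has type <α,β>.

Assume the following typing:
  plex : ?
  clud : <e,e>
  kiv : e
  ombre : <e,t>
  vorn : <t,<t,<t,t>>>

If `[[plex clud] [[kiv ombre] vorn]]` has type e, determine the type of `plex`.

At [[plex clud] [[kiv ombre] vorn]] (required: e): [[kiv ombre] vorn] is <t,<t,t>>, which is not a function with range e; hence [plex clud] is the functor — type <<t,<t,t>>,e>.
At [plex clud] (required: <<t,<t,t>>,e>): clud is <e,e>, which is not a function with range <<t,<t,t>>,e>; hence plex is the functor — type <<e,e>,<<t,<t,t>>,e>>.

<<e,e>,<<t,<t,t>>,e>>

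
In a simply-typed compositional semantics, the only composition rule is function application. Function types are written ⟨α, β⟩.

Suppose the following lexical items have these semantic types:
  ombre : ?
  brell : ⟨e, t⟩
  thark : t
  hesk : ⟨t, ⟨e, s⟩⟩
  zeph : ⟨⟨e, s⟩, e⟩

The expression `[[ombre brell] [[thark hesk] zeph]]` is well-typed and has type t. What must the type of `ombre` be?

⟨⟨e, t⟩, ⟨e, t⟩⟩

At [[ombre brell] [[thark hesk] zeph]] (required: t): [[thark hesk] zeph] is e, which is not a function with range t; hence [ombre brell] is the functor — type ⟨e, t⟩.
At [ombre brell] (required: ⟨e, t⟩): brell is ⟨e, t⟩, which is not a function with range ⟨e, t⟩; hence ombre is the functor — type ⟨⟨e, t⟩, ⟨e, t⟩⟩.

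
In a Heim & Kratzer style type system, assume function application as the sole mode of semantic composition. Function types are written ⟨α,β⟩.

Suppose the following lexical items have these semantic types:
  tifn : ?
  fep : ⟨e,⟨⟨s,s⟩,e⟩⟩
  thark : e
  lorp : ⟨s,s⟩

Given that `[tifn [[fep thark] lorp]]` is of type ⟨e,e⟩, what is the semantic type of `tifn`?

[tifn [[fep thark] lorp]] is required to be ⟨e,e⟩. [[fep thark] lorp] : e cannot yield ⟨e,e⟩ as functor, so tifn : ⟨e,⟨e,e⟩⟩.

⟨e,⟨e,e⟩⟩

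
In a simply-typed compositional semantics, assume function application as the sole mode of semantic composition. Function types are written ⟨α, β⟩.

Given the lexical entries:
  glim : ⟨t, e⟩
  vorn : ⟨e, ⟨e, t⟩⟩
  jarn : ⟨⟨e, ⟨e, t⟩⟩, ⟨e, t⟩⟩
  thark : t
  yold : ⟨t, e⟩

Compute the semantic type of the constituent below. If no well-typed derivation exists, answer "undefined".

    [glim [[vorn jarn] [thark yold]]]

[vorn jarn]: functor jarn : ⟨⟨e, ⟨e, t⟩⟩, ⟨e, t⟩⟩, argument vorn : ⟨e, ⟨e, t⟩⟩; result ⟨e, t⟩.
[thark yold]: functor yold : ⟨t, e⟩, argument thark : t; result e.
[[vorn jarn] [thark yold]]: functor [vorn jarn] : ⟨e, t⟩, argument [thark yold] : e; result t.
[glim [[vorn jarn] [thark yold]]]: functor glim : ⟨t, e⟩, argument [[vorn jarn] [thark yold]] : t; result e.

e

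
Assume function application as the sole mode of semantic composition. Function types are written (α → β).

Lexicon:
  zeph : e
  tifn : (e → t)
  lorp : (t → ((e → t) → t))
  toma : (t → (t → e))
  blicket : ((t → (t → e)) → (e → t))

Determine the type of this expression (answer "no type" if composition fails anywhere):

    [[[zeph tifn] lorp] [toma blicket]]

[zeph tifn]: tifn is (e → t), zeph is e; result t.
[[zeph tifn] lorp]: lorp is (t → ((e → t) → t)), [zeph tifn] is t; result ((e → t) → t).
[toma blicket]: blicket is ((t → (t → e)) → (e → t)), toma is (t → (t → e)); result (e → t).
[[[zeph tifn] lorp] [toma blicket]]: [[zeph tifn] lorp] is ((e → t) → t), [toma blicket] is (e → t); result t.

t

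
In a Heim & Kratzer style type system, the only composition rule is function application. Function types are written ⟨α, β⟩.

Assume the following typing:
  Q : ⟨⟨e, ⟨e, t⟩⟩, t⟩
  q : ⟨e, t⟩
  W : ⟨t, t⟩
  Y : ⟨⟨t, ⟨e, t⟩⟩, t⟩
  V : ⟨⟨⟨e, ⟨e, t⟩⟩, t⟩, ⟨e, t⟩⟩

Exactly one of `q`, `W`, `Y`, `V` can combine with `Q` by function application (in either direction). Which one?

q : ⟨e, t⟩ — Q needs ⟨e, ⟨e, t⟩⟩; q needs e; neither fits.
W : ⟨t, t⟩ — Q needs ⟨e, ⟨e, t⟩⟩; W needs t; neither fits.
Y : ⟨⟨t, ⟨e, t⟩⟩, t⟩ — Q needs ⟨e, ⟨e, t⟩⟩; Y needs ⟨t, ⟨e, t⟩⟩; neither fits.
V — combines: V : ⟨⟨⟨e, ⟨e, t⟩⟩, t⟩, ⟨e, t⟩⟩ takes Q : ⟨⟨e, ⟨e, t⟩⟩, t⟩ as argument, giving ⟨e, t⟩.

V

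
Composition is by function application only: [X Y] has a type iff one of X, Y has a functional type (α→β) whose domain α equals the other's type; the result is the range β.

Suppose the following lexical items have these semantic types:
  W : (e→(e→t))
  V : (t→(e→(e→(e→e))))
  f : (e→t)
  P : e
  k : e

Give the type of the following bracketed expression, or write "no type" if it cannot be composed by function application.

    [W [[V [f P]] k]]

no type

[f P]: functor f : (e→t), argument P : e; result t.
[V [f P]]: functor V : (t→(e→(e→(e→e)))), argument [f P] : t; result (e→(e→(e→e))).
[[V [f P]] k]: functor [V [f P]] : (e→(e→(e→e))), argument k : e; result (e→(e→e)).
[W [[V [f P]] k]]: (e→(e→t)) and (e→(e→e)) cannot combine by function application — type clash.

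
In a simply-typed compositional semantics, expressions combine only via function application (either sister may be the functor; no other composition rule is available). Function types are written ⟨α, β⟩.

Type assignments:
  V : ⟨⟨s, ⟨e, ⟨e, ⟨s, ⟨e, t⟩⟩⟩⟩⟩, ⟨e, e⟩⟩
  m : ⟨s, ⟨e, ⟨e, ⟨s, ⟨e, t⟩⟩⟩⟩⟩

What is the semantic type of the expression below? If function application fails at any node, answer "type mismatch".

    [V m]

⟨e, e⟩

[V m] — V of type ⟨⟨s, ⟨e, ⟨e, ⟨s, ⟨e, t⟩⟩⟩⟩⟩, ⟨e, e⟩⟩ combines with m of type ⟨s, ⟨e, ⟨e, ⟨s, ⟨e, t⟩⟩⟩⟩⟩: type ⟨e, e⟩.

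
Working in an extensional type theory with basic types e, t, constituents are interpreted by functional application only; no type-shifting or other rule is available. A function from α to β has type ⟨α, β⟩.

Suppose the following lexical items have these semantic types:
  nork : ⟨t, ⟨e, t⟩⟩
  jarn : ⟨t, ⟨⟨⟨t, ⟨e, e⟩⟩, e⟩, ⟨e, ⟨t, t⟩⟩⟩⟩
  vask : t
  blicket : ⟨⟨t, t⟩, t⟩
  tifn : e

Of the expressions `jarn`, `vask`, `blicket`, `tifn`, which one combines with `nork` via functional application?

vask

jarn : ⟨t, ⟨⟨⟨t, ⟨e, e⟩⟩, e⟩, ⟨e, ⟨t, t⟩⟩⟩⟩ — nork needs t; jarn needs t; neither fits.
vask — combines: nork : ⟨t, ⟨e, t⟩⟩ takes vask : t as argument, giving ⟨e, t⟩.
blicket : ⟨⟨t, t⟩, t⟩ — nork needs t; blicket needs ⟨t, t⟩; neither fits.
tifn : e — nork needs t; tifn needs nothing (atomic); neither fits.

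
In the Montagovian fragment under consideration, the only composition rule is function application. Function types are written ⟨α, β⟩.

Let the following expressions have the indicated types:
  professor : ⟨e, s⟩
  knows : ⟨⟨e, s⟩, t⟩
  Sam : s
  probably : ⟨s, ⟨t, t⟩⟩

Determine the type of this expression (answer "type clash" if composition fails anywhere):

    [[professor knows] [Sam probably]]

t

At [professor knows], knows : ⟨⟨e, s⟩, t⟩ takes professor : ⟨e, s⟩, giving t.
At [Sam probably], probably : ⟨s, ⟨t, t⟩⟩ takes Sam : s, giving ⟨t, t⟩.
At [[professor knows] [Sam probably]], [Sam probably] : ⟨t, t⟩ takes [professor knows] : t, giving t.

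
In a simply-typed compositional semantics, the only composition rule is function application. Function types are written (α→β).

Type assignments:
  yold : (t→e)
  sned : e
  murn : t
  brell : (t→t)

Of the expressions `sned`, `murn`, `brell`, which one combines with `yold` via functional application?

murn

sned : e — yold needs t; sned needs nothing (atomic); neither fits.
murn — combines: yold : (t→e) takes murn : t as argument, giving e.
brell : (t→t) — yold needs t; brell needs t; neither fits.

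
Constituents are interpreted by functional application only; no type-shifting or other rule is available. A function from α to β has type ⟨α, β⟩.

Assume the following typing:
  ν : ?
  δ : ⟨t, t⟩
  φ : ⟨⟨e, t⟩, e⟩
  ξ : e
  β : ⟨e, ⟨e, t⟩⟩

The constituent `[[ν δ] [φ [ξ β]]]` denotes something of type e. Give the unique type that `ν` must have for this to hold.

⟨⟨t, t⟩, ⟨e, e⟩⟩

For [[ν δ] [φ [ξ β]]] to have type e with [φ [ξ β]] of type e, [ν δ] must be the function: [ν δ] : ⟨e, e⟩.
For [ν δ] to have type ⟨e, e⟩ with δ of type ⟨t, t⟩, ν must be the function: ν : ⟨⟨t, t⟩, ⟨e, e⟩⟩.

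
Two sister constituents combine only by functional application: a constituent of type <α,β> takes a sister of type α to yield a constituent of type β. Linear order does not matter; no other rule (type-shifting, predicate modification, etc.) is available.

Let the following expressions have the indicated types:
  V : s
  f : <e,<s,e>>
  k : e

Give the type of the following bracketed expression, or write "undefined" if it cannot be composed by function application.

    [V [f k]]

e

[f k]: f is <e,<s,e>>, k is e; result <s,e>.
[V [f k]]: [f k] is <s,e>, V is s; result e.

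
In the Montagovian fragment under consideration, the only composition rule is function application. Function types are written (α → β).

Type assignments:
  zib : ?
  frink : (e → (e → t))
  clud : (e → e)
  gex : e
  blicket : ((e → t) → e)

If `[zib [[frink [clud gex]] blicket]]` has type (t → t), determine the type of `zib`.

(e → (t → t))

[zib [[frink [clud gex]] blicket]] is required to be (t → t). [[frink [clud gex]] blicket] : e cannot yield (t → t) as functor, so zib : (e → (t → t)).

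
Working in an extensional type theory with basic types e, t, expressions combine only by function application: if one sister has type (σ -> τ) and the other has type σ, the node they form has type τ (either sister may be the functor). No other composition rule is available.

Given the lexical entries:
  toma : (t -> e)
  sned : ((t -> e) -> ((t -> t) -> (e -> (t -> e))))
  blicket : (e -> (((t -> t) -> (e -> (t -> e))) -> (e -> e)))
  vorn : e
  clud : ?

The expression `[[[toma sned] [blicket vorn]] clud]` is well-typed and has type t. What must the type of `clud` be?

At [[[toma sned] [blicket vorn]] clud] (required: t): [[toma sned] [blicket vorn]] is (e -> e), which is not a function with range t; hence clud is the functor — type ((e -> e) -> t).

((e -> e) -> t)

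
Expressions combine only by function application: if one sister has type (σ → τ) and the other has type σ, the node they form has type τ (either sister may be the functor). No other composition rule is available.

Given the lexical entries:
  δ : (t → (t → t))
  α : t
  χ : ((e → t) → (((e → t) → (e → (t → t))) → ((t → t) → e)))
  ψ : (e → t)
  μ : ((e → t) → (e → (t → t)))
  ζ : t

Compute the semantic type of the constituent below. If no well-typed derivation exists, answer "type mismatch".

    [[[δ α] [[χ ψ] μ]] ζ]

type mismatch

[δ α]: δ is (t → (t → t)), α is t; result (t → t).
[χ ψ]: χ is ((e → t) → (((e → t) → (e → (t → t))) → ((t → t) → e))), ψ is (e → t); result (((e → t) → (e → (t → t))) → ((t → t) → e)).
[[χ ψ] μ]: [χ ψ] is (((e → t) → (e → (t → t))) → ((t → t) → e)), μ is ((e → t) → (e → (t → t))); result ((t → t) → e).
[[δ α] [[χ ψ] μ]]: [[χ ψ] μ] is ((t → t) → e), [δ α] is (t → t); result e.
[[[δ α] [[χ ψ] μ]] ζ]: e and t cannot combine by function application — type clash.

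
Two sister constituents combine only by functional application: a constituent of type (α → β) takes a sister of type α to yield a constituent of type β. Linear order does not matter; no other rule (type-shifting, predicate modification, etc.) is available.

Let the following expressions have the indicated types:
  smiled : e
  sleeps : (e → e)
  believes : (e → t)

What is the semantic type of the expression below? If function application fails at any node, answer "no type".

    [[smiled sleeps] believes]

[smiled sleeps]: sleeps is (e → e), smiled is e; result e.
[[smiled sleeps] believes]: believes is (e → t), [smiled sleeps] is e; result t.

t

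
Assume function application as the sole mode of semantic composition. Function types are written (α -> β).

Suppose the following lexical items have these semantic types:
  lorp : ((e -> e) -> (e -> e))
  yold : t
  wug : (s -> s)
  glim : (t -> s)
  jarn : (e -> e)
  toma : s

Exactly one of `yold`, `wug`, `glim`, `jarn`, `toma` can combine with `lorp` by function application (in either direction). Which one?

jarn

yold : t — no; lorp wants (e -> e), and yold wants nothing (atomic).
wug : (s -> s) — no; lorp wants (e -> e), and wug wants s.
glim : (t -> s) — no; lorp wants (e -> e), and glim wants t.
jarn — combines: lorp : ((e -> e) -> (e -> e)) takes jarn : (e -> e) as argument, giving (e -> e).
toma : s — no; lorp wants (e -> e), and toma wants nothing (atomic).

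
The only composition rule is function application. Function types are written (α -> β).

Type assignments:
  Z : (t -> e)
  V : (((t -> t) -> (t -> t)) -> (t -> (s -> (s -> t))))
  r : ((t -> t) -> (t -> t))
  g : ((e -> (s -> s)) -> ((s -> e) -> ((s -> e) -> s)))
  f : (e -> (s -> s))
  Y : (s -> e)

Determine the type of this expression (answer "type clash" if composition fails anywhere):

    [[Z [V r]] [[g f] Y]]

type clash

At [V r], V : (((t -> t) -> (t -> t)) -> (t -> (s -> (s -> t)))) takes r : ((t -> t) -> (t -> t)), giving (t -> (s -> (s -> t))).
[Z [V r]]: (t -> e) and (t -> (s -> (s -> t))) cannot combine by function application — type clash.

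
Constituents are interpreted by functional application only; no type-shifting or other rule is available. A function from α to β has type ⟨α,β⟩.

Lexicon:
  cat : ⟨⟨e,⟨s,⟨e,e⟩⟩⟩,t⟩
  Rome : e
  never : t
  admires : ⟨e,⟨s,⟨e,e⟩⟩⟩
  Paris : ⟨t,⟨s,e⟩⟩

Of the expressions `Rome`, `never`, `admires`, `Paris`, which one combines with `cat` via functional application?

admires

Rome : e — cat needs ⟨e,⟨s,⟨e,e⟩⟩⟩; Rome needs nothing (atomic); neither fits.
never : t — cat needs ⟨e,⟨s,⟨e,e⟩⟩⟩; never needs nothing (atomic); neither fits.
admires — combines: cat : ⟨⟨e,⟨s,⟨e,e⟩⟩⟩,t⟩ takes admires : ⟨e,⟨s,⟨e,e⟩⟩⟩ as argument, giving t.
Paris : ⟨t,⟨s,e⟩⟩ — cat needs ⟨e,⟨s,⟨e,e⟩⟩⟩; Paris needs t; neither fits.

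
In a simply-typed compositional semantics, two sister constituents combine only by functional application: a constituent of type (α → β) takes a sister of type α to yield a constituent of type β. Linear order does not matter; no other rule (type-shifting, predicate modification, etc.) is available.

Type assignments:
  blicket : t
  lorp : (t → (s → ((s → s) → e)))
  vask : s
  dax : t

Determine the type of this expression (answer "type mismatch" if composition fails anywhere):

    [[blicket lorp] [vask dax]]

type mismatch

[blicket lorp]: lorp is (t → (s → ((s → s) → e))), blicket is t; result (s → ((s → s) → e)).
At [vask dax]: neither s nor t can take the other as argument; the node is ill-typed.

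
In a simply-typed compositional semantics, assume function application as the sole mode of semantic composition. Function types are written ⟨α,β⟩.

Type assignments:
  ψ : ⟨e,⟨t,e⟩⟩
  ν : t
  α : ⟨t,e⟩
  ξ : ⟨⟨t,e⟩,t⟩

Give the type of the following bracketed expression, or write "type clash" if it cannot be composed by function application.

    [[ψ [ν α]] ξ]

t

[ν α]: α is ⟨t,e⟩, ν is t; result e.
[ψ [ν α]]: ψ is ⟨e,⟨t,e⟩⟩, [ν α] is e; result ⟨t,e⟩.
[[ψ [ν α]] ξ]: ξ is ⟨⟨t,e⟩,t⟩, [ψ [ν α]] is ⟨t,e⟩; result t.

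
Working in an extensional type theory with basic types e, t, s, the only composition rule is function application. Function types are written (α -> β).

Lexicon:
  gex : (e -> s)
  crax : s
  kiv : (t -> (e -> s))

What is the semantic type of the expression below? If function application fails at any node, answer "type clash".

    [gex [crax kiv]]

[crax kiv]: s and (t -> (e -> s)) cannot combine by function application — type clash.

type clash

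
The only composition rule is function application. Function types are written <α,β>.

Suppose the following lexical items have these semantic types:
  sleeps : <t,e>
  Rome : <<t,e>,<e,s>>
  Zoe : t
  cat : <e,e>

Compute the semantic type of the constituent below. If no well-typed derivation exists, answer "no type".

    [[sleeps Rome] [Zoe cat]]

[sleeps Rome]: <<t,e>,<e,s>> applied to <t,e> yields <e,s>.
[Zoe cat]: t with <e,e> — neither is a function whose domain matches the other; composition fails here.

no type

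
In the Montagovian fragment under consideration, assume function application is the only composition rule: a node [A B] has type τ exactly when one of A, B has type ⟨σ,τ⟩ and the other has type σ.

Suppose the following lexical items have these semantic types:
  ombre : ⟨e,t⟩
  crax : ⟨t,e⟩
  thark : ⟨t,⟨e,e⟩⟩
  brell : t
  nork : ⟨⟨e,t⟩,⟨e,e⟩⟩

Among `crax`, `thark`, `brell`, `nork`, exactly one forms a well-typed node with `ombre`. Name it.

crax : ⟨t,e⟩ — neither side's domain matches the other.
thark : ⟨t,⟨e,e⟩⟩ — neither side's domain matches the other.
brell : t — neither side's domain matches the other.
nork — combines: nork : ⟨⟨e,t⟩,⟨e,e⟩⟩ takes ombre : ⟨e,t⟩ as argument, giving ⟨e,e⟩.

nork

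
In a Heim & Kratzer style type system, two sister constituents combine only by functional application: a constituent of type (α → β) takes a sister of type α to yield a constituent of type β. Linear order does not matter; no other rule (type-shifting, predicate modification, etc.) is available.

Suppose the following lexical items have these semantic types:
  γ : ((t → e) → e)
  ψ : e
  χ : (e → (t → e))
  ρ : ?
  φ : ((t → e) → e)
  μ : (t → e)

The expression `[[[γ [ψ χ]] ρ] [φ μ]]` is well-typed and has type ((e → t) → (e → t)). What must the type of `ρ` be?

(e → (e → ((e → t) → (e → t))))

At [[[γ [ψ χ]] ρ] [φ μ]] (required: ((e → t) → (e → t))): [φ μ] is e, which is not a function with range ((e → t) → (e → t)); hence [[γ [ψ χ]] ρ] is the functor — type (e → ((e → t) → (e → t))).
At [[γ [ψ χ]] ρ] (required: (e → ((e → t) → (e → t)))): [γ [ψ χ]] is e, which is not a function with range (e → ((e → t) → (e → t))); hence ρ is the functor — type (e → (e → ((e → t) → (e → t)))).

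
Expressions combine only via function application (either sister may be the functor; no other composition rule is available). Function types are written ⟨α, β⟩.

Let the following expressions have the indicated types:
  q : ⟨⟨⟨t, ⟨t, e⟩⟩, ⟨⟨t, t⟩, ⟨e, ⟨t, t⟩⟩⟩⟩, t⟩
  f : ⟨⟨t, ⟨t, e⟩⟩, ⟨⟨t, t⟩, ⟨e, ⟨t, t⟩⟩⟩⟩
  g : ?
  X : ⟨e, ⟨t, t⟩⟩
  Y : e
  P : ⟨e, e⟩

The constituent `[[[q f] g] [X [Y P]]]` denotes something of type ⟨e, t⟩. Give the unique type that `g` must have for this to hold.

[[[q f] g] [X [Y P]]] must have type ⟨e, t⟩. The sister [X [Y P]] has type ⟨t, t⟩; that is not a function onto ⟨e, t⟩, so [[q f] g] must be the functor, of type ⟨⟨t, t⟩, ⟨e, t⟩⟩.
[[q f] g] must have type ⟨⟨t, t⟩, ⟨e, t⟩⟩. The sister [q f] has type t; that is not a function onto ⟨⟨t, t⟩, ⟨e, t⟩⟩, so g must be the functor, of type ⟨t, ⟨⟨t, t⟩, ⟨e, t⟩⟩⟩.

⟨t, ⟨⟨t, t⟩, ⟨e, t⟩⟩⟩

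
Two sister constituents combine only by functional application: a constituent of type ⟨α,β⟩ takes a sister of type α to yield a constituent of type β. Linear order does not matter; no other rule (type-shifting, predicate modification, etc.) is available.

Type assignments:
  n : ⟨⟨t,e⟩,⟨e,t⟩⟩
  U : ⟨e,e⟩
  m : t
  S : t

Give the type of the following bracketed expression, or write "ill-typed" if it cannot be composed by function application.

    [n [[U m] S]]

ill-typed

At [U m]: neither ⟨e,e⟩ nor t can take the other as argument; the node is ill-typed.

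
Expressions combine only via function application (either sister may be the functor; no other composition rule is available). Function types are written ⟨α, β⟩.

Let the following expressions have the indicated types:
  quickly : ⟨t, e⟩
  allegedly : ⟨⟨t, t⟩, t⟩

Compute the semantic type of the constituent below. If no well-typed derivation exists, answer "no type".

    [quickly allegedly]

no type

At [quickly allegedly]: neither ⟨t, e⟩ nor ⟨⟨t, t⟩, t⟩ can take the other as argument; the node is ill-typed.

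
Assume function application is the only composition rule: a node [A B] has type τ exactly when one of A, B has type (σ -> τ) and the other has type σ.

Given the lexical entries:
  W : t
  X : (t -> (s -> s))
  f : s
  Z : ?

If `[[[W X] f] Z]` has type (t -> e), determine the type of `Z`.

[[[W X] f] Z] must have type (t -> e). The sister [[W X] f] has type s; that is not a function onto (t -> e), so Z must be the functor, of type (s -> (t -> e)).

(s -> (t -> e))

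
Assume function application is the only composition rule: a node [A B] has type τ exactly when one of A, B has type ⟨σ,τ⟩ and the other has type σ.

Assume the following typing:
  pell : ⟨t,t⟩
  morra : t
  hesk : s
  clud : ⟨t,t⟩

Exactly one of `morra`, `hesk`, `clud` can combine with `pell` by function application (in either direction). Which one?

morra

morra — combines: pell : ⟨t,t⟩ takes morra : t as argument, giving t.
hesk : s — neither side's domain matches the other.
clud : ⟨t,t⟩ — neither side's domain matches the other.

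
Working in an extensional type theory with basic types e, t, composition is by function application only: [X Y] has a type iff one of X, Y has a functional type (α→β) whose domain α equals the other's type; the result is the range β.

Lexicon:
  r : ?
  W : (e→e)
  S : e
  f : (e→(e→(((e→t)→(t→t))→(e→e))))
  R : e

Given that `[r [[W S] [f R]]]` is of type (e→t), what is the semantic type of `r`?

((((e→t)→(t→t))→(e→e))→(e→t))

At [r [[W S] [f R]]] (required: (e→t)): [[W S] [f R]] is (((e→t)→(t→t))→(e→e)), which is not a function with range (e→t); hence r is the functor — type ((((e→t)→(t→t))→(e→e))→(e→t)).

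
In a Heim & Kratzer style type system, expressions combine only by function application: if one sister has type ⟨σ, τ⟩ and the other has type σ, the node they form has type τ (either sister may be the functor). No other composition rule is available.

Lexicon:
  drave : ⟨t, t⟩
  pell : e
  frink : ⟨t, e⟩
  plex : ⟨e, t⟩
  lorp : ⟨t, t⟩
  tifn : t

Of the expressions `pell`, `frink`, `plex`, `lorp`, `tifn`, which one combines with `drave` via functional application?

pell : e — drave needs t; pell needs nothing (atomic); neither fits.
frink : ⟨t, e⟩ — drave needs t; frink needs t; neither fits.
plex : ⟨e, t⟩ — drave needs t; plex needs e; neither fits.
lorp : ⟨t, t⟩ — drave needs t; lorp needs t; neither fits.
tifn — combines: drave : ⟨t, t⟩ takes tifn : t as argument, giving t.

tifn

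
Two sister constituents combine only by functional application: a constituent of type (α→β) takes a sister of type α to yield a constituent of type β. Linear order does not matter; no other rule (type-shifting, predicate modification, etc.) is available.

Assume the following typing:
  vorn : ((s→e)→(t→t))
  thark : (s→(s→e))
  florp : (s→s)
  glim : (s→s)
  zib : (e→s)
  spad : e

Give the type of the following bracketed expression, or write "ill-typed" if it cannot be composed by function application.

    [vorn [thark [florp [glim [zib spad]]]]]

At [zib spad], zib : (e→s) takes spad : e, giving s.
At [glim [zib spad]], glim : (s→s) takes [zib spad] : s, giving s.
At [florp [glim [zib spad]]], florp : (s→s) takes [glim [zib spad]] : s, giving s.
At [thark [florp [glim [zib spad]]]], thark : (s→(s→e)) takes [florp [glim [zib spad]]] : s, giving (s→e).
At [vorn [thark [florp [glim [zib spad]]]]], vorn : ((s→e)→(t→t)) takes [thark [florp [glim [zib spad]]]] : (s→e), giving (t→t).

(t→t)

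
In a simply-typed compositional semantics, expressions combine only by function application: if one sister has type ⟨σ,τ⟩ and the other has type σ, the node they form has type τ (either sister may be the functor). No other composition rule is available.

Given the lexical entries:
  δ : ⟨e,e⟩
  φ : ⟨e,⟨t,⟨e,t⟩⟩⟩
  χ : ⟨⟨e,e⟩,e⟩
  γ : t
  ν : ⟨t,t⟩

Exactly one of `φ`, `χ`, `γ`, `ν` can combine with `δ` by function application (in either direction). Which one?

φ : ⟨e,⟨t,⟨e,t⟩⟩⟩ — δ needs e; φ needs e; neither fits.
χ — combines: χ : ⟨⟨e,e⟩,e⟩ takes δ : ⟨e,e⟩ as argument, giving e.
γ : t — δ needs e; γ needs nothing (atomic); neither fits.
ν : ⟨t,t⟩ — δ needs e; ν needs t; neither fits.

χ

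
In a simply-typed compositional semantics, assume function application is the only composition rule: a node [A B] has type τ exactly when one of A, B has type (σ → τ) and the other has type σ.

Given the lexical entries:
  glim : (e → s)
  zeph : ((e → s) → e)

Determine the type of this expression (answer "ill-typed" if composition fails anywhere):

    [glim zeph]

[glim zeph]: zeph is ((e → s) → e), glim is (e → s); result e.

e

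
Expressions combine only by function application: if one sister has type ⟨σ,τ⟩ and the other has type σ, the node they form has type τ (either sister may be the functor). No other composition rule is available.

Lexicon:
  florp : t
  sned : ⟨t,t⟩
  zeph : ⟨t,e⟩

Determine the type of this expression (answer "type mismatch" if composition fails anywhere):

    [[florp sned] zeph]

e

[florp sned]: ⟨t,t⟩ applied to t yields t.
[[florp sned] zeph]: ⟨t,e⟩ applied to t yields e.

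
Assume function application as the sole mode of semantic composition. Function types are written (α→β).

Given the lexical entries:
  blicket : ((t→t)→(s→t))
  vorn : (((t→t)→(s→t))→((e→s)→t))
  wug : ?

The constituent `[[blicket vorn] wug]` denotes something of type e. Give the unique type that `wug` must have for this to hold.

(((e→s)→t)→e)

[[blicket vorn] wug] is required to be e. [blicket vorn] : ((e→s)→t) cannot yield e as functor, so wug : (((e→s)→t)→e).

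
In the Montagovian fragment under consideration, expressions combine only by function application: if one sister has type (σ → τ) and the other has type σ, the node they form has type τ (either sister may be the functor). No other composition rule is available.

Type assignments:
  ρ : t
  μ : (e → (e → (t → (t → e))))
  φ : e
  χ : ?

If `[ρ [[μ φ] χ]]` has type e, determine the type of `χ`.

[ρ [[μ φ] χ]] is required to be e. ρ : t cannot yield e as functor, so [[μ φ] χ] : (t → e).
[[μ φ] χ] is required to be (t → e). [μ φ] : (e → (t → (t → e))) cannot yield (t → e) as functor, so χ : ((e → (t → (t → e))) → (t → e)).

((e → (t → (t → e))) → (t → e))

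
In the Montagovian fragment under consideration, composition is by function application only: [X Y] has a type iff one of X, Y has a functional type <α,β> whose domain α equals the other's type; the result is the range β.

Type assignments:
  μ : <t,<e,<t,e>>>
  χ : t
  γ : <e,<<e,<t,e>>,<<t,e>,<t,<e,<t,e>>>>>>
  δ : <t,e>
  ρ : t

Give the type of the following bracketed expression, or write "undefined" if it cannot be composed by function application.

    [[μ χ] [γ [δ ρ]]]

[μ χ]: μ is <t,<e,<t,e>>>, χ is t; result <e,<t,e>>.
[δ ρ]: δ is <t,e>, ρ is t; result e.
[γ [δ ρ]]: γ is <e,<<e,<t,e>>,<<t,e>,<t,<e,<t,e>>>>>>, [δ ρ] is e; result <<e,<t,e>>,<<t,e>,<t,<e,<t,e>>>>>.
[[μ χ] [γ [δ ρ]]]: [γ [δ ρ]] is <<e,<t,e>>,<<t,e>,<t,<e,<t,e>>>>>, [μ χ] is <e,<t,e>>; result <<t,e>,<t,<e,<t,e>>>>.

<<t,e>,<t,<e,<t,e>>>>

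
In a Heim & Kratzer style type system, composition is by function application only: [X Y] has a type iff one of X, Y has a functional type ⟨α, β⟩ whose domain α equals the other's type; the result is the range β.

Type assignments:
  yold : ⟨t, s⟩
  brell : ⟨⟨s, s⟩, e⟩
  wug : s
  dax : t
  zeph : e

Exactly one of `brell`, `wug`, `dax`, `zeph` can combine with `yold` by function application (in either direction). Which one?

brell : ⟨⟨s, s⟩, e⟩ — neither side's domain matches the other.
wug : s — neither side's domain matches the other.
dax — combines: yold : ⟨t, s⟩ takes dax : t as argument, giving s.
zeph : e — neither side's domain matches the other.

dax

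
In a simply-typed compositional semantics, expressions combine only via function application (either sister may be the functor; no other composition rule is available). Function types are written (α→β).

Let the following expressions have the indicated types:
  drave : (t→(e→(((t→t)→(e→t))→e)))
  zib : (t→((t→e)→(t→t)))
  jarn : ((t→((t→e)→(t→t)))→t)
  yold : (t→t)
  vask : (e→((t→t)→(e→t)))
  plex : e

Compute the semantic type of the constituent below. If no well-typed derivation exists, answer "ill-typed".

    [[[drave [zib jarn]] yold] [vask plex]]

[zib jarn] — jarn of type ((t→((t→e)→(t→t)))→t) combines with zib of type (t→((t→e)→(t→t))): type t.
[drave [zib jarn]] — drave of type (t→(e→(((t→t)→(e→t))→e))) combines with [zib jarn] of type t: type (e→(((t→t)→(e→t))→e)).
[[drave [zib jarn]] yold]: (e→(((t→t)→(e→t))→e)) with (t→t) — neither is a function whose domain matches the other; composition fails here.

ill-typed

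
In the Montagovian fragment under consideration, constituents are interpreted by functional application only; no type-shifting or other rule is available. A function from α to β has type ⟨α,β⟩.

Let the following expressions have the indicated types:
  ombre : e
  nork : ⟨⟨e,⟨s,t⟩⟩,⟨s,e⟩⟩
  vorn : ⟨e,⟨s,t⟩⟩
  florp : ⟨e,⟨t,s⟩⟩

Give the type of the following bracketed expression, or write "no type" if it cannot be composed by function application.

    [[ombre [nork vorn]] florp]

no type

[nork vorn]: functor nork : ⟨⟨e,⟨s,t⟩⟩,⟨s,e⟩⟩, argument vorn : ⟨e,⟨s,t⟩⟩; result ⟨s,e⟩.
[ombre [nork vorn]]: e and ⟨s,e⟩ cannot combine by function application — type clash.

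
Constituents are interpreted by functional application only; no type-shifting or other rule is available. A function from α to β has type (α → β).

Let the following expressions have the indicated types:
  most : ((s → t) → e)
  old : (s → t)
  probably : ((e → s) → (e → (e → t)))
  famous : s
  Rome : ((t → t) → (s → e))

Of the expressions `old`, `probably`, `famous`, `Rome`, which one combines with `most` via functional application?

old — combines: most : ((s → t) → e) takes old : (s → t) as argument, giving e.
probably : ((e → s) → (e → (e → t))) — neither side's domain matches the other.
famous : s — neither side's domain matches the other.
Rome : ((t → t) → (s → e)) — neither side's domain matches the other.

old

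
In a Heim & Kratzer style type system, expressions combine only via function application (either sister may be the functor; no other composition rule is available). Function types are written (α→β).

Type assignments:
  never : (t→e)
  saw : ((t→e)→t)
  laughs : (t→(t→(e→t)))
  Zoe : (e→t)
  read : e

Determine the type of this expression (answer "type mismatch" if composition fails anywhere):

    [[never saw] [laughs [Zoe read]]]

[never saw]: functor saw : ((t→e)→t), argument never : (t→e); result t.
[Zoe read]: functor Zoe : (e→t), argument read : e; result t.
[laughs [Zoe read]]: functor laughs : (t→(t→(e→t))), argument [Zoe read] : t; result (t→(e→t)).
[[never saw] [laughs [Zoe read]]]: functor [laughs [Zoe read]] : (t→(e→t)), argument [never saw] : t; result (e→t).

(e→t)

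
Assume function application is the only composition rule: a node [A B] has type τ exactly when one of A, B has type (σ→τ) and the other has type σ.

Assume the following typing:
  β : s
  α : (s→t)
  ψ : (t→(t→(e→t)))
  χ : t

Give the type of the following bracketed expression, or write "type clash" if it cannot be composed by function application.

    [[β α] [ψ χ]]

(e→t)

At [β α], α : (s→t) takes β : s, giving t.
At [ψ χ], ψ : (t→(t→(e→t))) takes χ : t, giving (t→(e→t)).
At [[β α] [ψ χ]], [ψ χ] : (t→(e→t)) takes [β α] : t, giving (e→t).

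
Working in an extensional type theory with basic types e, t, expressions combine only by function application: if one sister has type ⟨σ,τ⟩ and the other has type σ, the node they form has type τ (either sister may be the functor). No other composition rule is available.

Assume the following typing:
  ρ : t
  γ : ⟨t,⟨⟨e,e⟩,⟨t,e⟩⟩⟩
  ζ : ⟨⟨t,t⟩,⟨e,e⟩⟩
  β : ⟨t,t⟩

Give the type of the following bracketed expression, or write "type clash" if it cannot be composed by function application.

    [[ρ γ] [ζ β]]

⟨t,e⟩

[ρ γ]: ⟨t,⟨⟨e,e⟩,⟨t,e⟩⟩⟩ applied to t yields ⟨⟨e,e⟩,⟨t,e⟩⟩.
[ζ β]: ⟨⟨t,t⟩,⟨e,e⟩⟩ applied to ⟨t,t⟩ yields ⟨e,e⟩.
[[ρ γ] [ζ β]]: ⟨⟨e,e⟩,⟨t,e⟩⟩ applied to ⟨e,e⟩ yields ⟨t,e⟩.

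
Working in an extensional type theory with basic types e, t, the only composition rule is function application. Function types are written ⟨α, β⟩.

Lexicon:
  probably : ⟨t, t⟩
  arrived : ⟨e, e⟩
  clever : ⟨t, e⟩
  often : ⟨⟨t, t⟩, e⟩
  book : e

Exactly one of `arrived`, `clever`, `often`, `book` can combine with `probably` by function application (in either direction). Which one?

arrived : ⟨e, e⟩ — probably needs t; arrived needs e; neither fits.
clever : ⟨t, e⟩ — probably needs t; clever needs t; neither fits.
often — combines: often : ⟨⟨t, t⟩, e⟩ takes probably : ⟨t, t⟩ as argument, giving e.
book : e — probably needs t; book needs nothing (atomic); neither fits.

often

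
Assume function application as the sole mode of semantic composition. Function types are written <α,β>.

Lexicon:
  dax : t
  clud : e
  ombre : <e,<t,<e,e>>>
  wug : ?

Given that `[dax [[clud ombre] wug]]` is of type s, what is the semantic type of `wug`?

For [dax [[clud ombre] wug]] to have type s with dax of type t, [[clud ombre] wug] must be the function: [[clud ombre] wug] : <t,s>.
For [[clud ombre] wug] to have type <t,s> with [clud ombre] of type <t,<e,e>>, wug must be the function: wug : <<t,<e,e>>,<t,s>>.

<<t,<e,e>>,<t,s>>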